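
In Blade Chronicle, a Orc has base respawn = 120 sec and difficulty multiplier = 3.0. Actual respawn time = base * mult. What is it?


Respawn time = base * multiplier
= 120 * 3.0
= 360.0 seconds

360.0 seconds


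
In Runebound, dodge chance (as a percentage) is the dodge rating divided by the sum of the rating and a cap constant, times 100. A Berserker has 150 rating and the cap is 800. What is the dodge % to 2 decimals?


dodge% = 150 / (150 + 800) * 100
= 150 / 950 * 100
= 0.157895 * 100
= 15.79%

15.79%


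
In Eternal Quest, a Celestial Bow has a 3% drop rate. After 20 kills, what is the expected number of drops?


Expected drops = kills * (drop_rate / 100)
= 20 * (3 / 100)
= 20 * 0.03
= 0.6

0.6 drops


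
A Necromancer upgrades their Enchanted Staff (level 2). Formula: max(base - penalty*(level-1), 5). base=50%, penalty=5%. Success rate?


raw_rate = 50 - 5 * (2 - 1)
= 50 - 5 * 1
= 50 - 5
= 45
Apply floor: max(45, 5) = 45%

45%


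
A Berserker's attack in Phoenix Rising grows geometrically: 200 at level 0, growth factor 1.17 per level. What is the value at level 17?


value = base * growth^level
= 200 * 1.17^17
= 200 * 14.426456
= 2885.29

2885.29 attack


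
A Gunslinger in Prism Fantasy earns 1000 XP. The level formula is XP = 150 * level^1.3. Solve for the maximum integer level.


XP = 150 * level^1.3, so level = (XP / 150)^(1/1.3)
= (1000 / 150)^(1/1.3)
= 6.6667^0.7692
= 4.303
Floor: level = 4

level 4


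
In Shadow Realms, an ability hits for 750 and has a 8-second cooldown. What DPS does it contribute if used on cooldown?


DPS = damage / cooldown
= 750 / 8
= 93.75

93.75 DPS


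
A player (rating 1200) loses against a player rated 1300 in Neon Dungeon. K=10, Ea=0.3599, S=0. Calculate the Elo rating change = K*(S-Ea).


Elo update: delta = K * (S - Ea), where S = 0 (loses)
S - Ea = 0 - 0.3599 = -0.3599
Rating change = 10 * -0.3599
= -3.60

-3.60 rating points


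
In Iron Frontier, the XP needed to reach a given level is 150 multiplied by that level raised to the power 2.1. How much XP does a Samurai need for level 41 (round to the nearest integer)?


XP = 150 * level^2.1
Substitute level = 41:
XP = 150 * 41^2.1
= 150 * 2436.9471
= 365542

365542 XP


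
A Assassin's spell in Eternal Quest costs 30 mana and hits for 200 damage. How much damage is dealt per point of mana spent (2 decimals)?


Efficiency = damage / mana
= 200 / 30
= 6.67

6.67 dmg/mana


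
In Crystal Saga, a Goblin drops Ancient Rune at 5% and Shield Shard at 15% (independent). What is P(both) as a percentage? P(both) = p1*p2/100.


For independent events, P(both) = P(A) * P(B)
= 5% * 15%
= 75 / 100 %
= 0.75%

0.75%


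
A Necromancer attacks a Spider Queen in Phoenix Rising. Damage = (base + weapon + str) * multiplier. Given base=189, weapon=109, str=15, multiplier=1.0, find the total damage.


Sum base + weapon + str = 189 + 109 + 15 = 313
Multiply by 1.0:
313 * 1.0 = 313.0

313.0 damage


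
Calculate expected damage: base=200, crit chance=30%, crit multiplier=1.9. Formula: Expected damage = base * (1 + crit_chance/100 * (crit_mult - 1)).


E[dmg] = base * (1 + crit_chance * (crit_mult - 1))
cc as decimal = 30/100 = 0.3
cm - 1 = 1.9 - 1 = 0.9
Bonus factor = 0.3 * 0.9 = 0.27
Total multiplier = 1 + 0.27 = 1.27
Expected damage = 200 * 1.27 = 254.00

254.00 damage


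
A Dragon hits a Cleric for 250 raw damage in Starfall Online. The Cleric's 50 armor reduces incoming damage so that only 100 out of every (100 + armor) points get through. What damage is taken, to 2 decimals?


actual = 250 * 100 / (100 + 50)
= 250 * 100 / 150
= 25000 / 150
= 166.67

166.67 damage


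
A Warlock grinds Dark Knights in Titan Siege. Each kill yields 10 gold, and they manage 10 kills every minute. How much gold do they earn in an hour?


Gold per minute = 10 * 10 = 100
Gold per hour = 100 * 60 = 6000

6000 gold/hour


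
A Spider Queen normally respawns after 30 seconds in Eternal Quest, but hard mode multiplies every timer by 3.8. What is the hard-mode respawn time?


Respawn time = base * multiplier
= 30 * 3.8
= 114.0 seconds

114.0 seconds


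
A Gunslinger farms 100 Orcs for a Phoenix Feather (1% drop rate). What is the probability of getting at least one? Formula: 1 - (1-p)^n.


P(at least one) = 1 - P(none) = 1 - (1-p)^n
p = 1/100 = 0.01
1 - p = 0.99
(1 - p)^100 = 0.99^100 = 0.366032
P(at least one) = 1 - 0.366032 = 0.6340

0.6340


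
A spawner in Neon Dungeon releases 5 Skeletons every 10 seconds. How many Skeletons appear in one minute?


Spawns per minute = count * (60 / interval)
= 5 * (60 / 10)
= 5 * 6.0
= 30.0

30.0 per minute


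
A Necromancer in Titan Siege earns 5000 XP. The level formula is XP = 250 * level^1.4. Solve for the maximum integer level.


XP = 250 * level^1.4, so level = (XP / 250)^(1/1.4)
= (5000 / 250)^(1/1.4)
= 20.0^0.7143
= 8.4978
Floor: level = 8

level 8


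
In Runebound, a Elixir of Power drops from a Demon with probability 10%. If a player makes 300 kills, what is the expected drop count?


Expected drops = kills * (drop_rate / 100)
= 300 * (10 / 100)
= 300 * 0.1
= 30.0

30.0 drops


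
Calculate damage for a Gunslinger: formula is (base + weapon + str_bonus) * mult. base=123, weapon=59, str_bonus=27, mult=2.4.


Sum base + weapon + str = 123 + 59 + 27 = 209
Multiply by 2.4:
209 * 2.4 = 501.6

501.6 damage


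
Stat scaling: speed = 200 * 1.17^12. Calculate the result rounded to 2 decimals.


value = base * growth^level
= 200 * 1.17^12
= 200 * 6.580067
= 1316.01

1316.01 speed


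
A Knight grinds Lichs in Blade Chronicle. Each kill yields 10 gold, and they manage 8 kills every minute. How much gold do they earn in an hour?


Gold per minute = 10 * 8 = 80
Gold per hour = 80 * 60 = 4800

4800 gold/hour


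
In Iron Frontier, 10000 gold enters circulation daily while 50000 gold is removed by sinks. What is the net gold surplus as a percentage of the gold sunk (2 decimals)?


Net gold = 10000 - 50000 = -40000
Inflation rate = net / sunk * 100 = -40000 / 50000 * 100
= -0.8 * 100
= -80.00%

-80.00%


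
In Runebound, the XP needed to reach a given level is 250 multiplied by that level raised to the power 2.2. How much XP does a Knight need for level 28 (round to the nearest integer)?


XP = 250 * level^2.2
Substitute level = 28:
XP = 250 * 28^2.2
= 250 * 1526.6788
= 381670

381670 XP


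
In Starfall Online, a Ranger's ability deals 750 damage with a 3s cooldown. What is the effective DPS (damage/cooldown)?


DPS = damage / cooldown
= 750 / 3
= 250.00

250.00 DPS


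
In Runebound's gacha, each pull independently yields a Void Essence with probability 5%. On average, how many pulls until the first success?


Expected pulls for a geometric distribution = 1/p = 100 / rate%
= 100 / 5
= 20.0

20.0 pulls


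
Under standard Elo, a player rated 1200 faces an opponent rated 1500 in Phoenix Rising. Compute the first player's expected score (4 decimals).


Elo expected score: Ea = 1/(1 + 10^((Rb-Ra)/400))
Rb - Ra = 1500 - 1200 = 300
(Rb-Ra)/400 = 300/400 = 0.75
10^0.75 = 5.623413
Ea = 1/(1 + 5.623413) = 1/6.623413 = 0.1510

0.1510


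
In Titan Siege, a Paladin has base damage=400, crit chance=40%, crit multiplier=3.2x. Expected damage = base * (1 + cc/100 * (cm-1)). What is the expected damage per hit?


E[dmg] = base * (1 + crit_chance * (crit_mult - 1))
cc as decimal = 40/100 = 0.4
cm - 1 = 3.2 - 1 = 2.2
Bonus factor = 0.4 * 2.2 = 0.88
Total multiplier = 1 + 0.88 = 1.88
Expected damage = 400 * 1.88 = 752.00

752.00 damage


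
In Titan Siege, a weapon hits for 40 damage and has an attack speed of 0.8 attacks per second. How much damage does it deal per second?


DPS = damage * attack_speed
= 40 * 0.8
= 32.0

32.0 DPS


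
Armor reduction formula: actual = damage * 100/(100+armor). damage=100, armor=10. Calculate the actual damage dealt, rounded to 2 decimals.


actual = 100 * 100 / (100 + 10)
= 100 * 100 / 110
= 10000 / 110
= 90.91

90.91 damage


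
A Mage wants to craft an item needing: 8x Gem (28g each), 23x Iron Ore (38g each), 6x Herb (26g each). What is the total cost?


Cost breakdown:
  Gem: 8 * 28 = 224
  Iron Ore: 23 * 38 = 874
  Herb: 6 * 26 = 156
Total = 224 + 874 + 156 = 1254

1254 gold


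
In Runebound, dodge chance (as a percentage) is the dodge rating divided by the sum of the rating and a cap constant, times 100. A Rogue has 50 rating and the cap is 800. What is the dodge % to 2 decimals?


dodge% = 50 / (50 + 800) * 100
= 50 / 850 * 100
= 0.058824 * 100
= 5.88%

5.88%


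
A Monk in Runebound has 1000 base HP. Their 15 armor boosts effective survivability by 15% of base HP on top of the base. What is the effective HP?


EHP = 1000 * (1 + 15/100)
= 1000 * (1 + 0.15)
= 1000 * 1.15
= 1150.0

1150.0 EHP


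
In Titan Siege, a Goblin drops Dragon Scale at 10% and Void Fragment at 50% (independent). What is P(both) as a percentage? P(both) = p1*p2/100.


For independent events, P(both) = P(A) * P(B)
= 10% * 50%
= 500 / 100 %
= 5.0%

5.0%


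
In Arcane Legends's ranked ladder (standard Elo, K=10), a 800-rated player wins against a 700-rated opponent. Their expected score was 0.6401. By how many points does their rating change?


Elo update: delta = K * (S - Ea), where S = 1 (wins)
S - Ea = 1 - 0.6401 = 0.3599
Rating change = 10 * 0.3599
= 3.60

3.60 rating points


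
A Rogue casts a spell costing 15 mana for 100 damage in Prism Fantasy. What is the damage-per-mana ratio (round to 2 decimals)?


Efficiency = damage / mana
= 100 / 15
= 6.67

6.67 dmg/mana


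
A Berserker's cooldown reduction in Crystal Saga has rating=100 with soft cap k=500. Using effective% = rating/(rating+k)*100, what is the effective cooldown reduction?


effective% = rating / (rating + k) * 100
= 100 / (100 + 500) * 100
= 100 / 600 * 100
= 0.166667 * 100
= 16.67%

16.67%


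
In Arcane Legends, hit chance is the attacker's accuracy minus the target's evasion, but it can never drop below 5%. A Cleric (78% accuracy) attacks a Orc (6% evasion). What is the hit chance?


accuracy - evasion = 78 - 6 = 72
Apply floor: max(72, 5) = 72
Hit chance = 72%

72%


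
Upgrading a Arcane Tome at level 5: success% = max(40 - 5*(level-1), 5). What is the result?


raw_rate = 40 - 5 * (5 - 1)
= 40 - 5 * 4
= 40 - 20
= 20
Apply floor: max(20, 5) = 20%

20%


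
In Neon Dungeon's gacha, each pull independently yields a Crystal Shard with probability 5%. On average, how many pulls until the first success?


Expected pulls for a geometric distribution = 1/p = 100 / rate%
= 100 / 5
= 20.0

20.0 pulls


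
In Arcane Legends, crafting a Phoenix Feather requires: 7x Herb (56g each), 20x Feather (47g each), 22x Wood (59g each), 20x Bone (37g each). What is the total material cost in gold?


Cost breakdown:
  Herb: 7 * 56 = 392
  Feather: 20 * 47 = 940
  Wood: 22 * 59 = 1298
  Bone: 20 * 37 = 740
Total = 392 + 940 + 1298 + 740 = 3370

3370 gold


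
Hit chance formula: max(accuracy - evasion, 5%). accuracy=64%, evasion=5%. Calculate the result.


accuracy - evasion = 64 - 5 = 59
Apply floor: max(59, 5) = 59
Hit chance = 59%

59%


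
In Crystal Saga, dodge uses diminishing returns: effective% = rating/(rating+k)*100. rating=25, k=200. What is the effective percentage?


effective% = rating / (rating + k) * 100
= 25 / (25 + 200) * 100
= 25 / 225 * 100
= 0.111111 * 100
= 11.11%

11.11%


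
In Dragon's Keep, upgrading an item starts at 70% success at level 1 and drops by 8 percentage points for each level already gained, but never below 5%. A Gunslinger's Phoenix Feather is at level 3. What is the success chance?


raw_rate = 70 - 8 * (3 - 1)
= 70 - 8 * 2
= 70 - 16
= 54
Apply floor: max(54, 5) = 54%

54%


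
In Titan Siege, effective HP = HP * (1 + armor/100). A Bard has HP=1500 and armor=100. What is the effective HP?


EHP = 1500 * (1 + 100/100)
= 1500 * (1 + 1.0)
= 1500 * 2.0
= 3000.0

3000.0 EHP


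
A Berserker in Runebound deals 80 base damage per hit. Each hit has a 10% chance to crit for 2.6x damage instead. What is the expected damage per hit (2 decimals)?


E[dmg] = base * (1 + crit_chance * (crit_mult - 1))
cc as decimal = 10/100 = 0.1
cm - 1 = 2.6 - 1 = 1.6
Bonus factor = 0.1 * 1.6 = 0.16
Total multiplier = 1 + 0.16 = 1.16
Expected damage = 80 * 1.16 = 92.80

92.80 damage


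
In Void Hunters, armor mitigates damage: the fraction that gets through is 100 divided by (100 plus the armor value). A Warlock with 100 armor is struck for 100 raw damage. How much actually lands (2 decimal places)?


actual = 100 * 100 / (100 + 100)
= 100 * 100 / 200
= 10000 / 200
= 50.00

50.00 damage


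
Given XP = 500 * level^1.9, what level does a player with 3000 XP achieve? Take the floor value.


XP = 500 * level^1.9, so level = (XP / 500)^(1/1.9)
= (3000 / 500)^(1/1.9)
= 6.0^0.5263
= 2.5678
Floor: level = 2

level 2


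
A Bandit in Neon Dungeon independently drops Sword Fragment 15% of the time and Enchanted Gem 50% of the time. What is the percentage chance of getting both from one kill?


For independent events, P(both) = P(A) * P(B)
= 15% * 50%
= 750 / 100 %
= 7.5%

7.5%


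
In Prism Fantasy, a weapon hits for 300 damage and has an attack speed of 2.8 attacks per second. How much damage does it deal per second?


DPS = damage * attack_speed
= 300 * 2.8
= 840.0

840.0 DPS


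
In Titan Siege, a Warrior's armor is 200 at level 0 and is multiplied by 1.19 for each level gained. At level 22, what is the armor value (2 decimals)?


value = base * growth^level
= 200 * 1.19^22
= 200 * 45.923307
= 9184.66

9184.66 armor


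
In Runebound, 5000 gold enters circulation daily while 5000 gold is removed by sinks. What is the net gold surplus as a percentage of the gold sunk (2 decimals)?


Net gold = 5000 - 5000 = 0
Inflation rate = net / sunk * 100 = 0 / 5000 * 100
= 0.0 * 100
= 0.00%

0.00%


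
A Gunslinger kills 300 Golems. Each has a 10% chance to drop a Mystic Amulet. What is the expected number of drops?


Expected drops = kills * (drop_rate / 100)
= 300 * (10 / 100)
= 300 * 0.1
= 30.0

30.0 drops


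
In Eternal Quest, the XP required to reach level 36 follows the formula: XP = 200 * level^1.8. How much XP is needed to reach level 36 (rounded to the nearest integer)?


XP = 200 * level^1.8
Substitute level = 36:
XP = 200 * 36^1.8
= 200 * 632.9137
= 126583

126583 XP


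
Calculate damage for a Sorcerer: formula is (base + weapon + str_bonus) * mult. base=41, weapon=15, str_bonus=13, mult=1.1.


Sum base + weapon + str = 41 + 15 + 13 = 69
Multiply by 1.1:
69 * 1.1 = 75.9

75.9 damage


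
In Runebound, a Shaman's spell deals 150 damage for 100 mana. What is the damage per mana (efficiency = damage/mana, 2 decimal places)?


Efficiency = damage / mana
= 150 / 100
= 1.50

1.50 dmg/mana


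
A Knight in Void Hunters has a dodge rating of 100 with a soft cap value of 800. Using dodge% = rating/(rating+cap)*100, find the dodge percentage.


dodge% = 100 / (100 + 800) * 100
= 100 / 900 * 100
= 0.111111 * 100
= 11.11%

11.11%


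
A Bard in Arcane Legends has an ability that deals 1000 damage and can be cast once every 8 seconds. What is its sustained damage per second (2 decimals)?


DPS = damage / cooldown
= 1000 / 8
= 125.00

125.00 DPS


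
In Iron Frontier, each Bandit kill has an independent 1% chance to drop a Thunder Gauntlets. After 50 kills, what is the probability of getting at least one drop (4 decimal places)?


P(at least one) = 1 - P(none) = 1 - (1-p)^n
p = 1/100 = 0.01
1 - p = 0.99
(1 - p)^50 = 0.99^50 = 0.605006
P(at least one) = 1 - 0.605006 = 0.3950

0.3950


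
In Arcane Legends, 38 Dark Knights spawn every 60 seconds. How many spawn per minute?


Spawns per minute = count * (60 / interval)
= 38 * (60 / 60)
= 38 * 1.0
= 38.0

38.0 per minute


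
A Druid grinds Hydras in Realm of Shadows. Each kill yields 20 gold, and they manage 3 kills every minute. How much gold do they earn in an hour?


Gold per minute = 20 * 3 = 60
Gold per hour = 60 * 60 = 3600

3600 gold/hour


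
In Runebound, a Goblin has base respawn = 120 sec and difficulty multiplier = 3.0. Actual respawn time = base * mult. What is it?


Respawn time = base * multiplier
= 120 * 3.0
= 360.0 seconds

360.0 seconds


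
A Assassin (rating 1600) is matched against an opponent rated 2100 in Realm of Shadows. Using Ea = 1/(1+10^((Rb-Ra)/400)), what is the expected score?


Elo expected score: Ea = 1/(1 + 10^((Rb-Ra)/400))
Rb - Ra = 2100 - 1600 = 500
(Rb-Ra)/400 = 500/400 = 1.25
10^1.25 = 17.782794
Ea = 1/(1 + 17.782794) = 1/18.782794 = 0.0532

0.0532


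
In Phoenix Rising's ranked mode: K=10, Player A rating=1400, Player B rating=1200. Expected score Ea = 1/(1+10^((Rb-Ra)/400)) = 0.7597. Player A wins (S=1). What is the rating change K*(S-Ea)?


Elo update: delta = K * (S - Ea), where S = 1 (wins)
S - Ea = 1 - 0.7597 = 0.2403
Rating change = 10 * 0.2403
= 2.40

2.40 rating points


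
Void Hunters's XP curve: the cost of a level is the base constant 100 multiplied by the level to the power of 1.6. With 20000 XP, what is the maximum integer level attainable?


XP = 100 * level^1.6, so level = (XP / 100)^(1/1.6)
= (20000 / 100)^(1/1.6)
= 200.0^0.625
= 27.4248
Floor: level = 27

level 27


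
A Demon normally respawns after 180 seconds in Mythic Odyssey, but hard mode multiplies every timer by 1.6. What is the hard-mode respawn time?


Respawn time = base * multiplier
= 180 * 1.6
= 288.0 seconds

288.0 seconds


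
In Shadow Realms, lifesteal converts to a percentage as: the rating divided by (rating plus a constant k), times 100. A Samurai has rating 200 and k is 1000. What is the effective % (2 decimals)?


effective% = rating / (rating + k) * 100
= 200 / (200 + 1000) * 100
= 200 / 1200 * 100
= 0.166667 * 100
= 16.67%

16.67%


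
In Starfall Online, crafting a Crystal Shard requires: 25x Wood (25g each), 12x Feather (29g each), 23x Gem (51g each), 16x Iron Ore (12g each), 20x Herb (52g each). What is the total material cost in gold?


Cost breakdown:
  Wood: 25 * 25 = 625
  Feather: 12 * 29 = 348
  Gem: 23 * 51 = 1173
  Iron Ore: 16 * 12 = 192
  Herb: 20 * 52 = 1040
Total = 625 + 348 + 1173 + 192 + 1040 = 3378

3378 gold


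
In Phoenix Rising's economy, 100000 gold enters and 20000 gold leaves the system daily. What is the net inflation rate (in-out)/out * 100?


Net gold = 100000 - 20000 = 80000
Inflation rate = net / sunk * 100 = 80000 / 20000 * 100
= 4.0 * 100
= 400.00%

400.00%


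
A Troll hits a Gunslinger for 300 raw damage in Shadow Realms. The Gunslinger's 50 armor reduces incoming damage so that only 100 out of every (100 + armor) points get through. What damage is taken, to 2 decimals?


actual = 300 * 100 / (100 + 50)
= 300 * 100 / 150
= 30000 / 150
= 200.00

200.00 damage


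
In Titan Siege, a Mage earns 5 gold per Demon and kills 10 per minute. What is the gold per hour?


Gold per minute = 5 * 10 = 50
Gold per hour = 50 * 60 = 3000

3000 gold/hour


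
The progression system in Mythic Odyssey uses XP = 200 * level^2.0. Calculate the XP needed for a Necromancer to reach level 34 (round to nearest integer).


XP = 200 * level^2.0
Substitute level = 34:
XP = 200 * 34^2.0
= 200 * 1156.0
= 231200

231200 XP


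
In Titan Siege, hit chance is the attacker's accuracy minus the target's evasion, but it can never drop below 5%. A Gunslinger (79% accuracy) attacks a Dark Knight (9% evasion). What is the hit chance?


accuracy - evasion = 79 - 9 = 70
Apply floor: max(70, 5) = 70
Hit chance = 70%

70%


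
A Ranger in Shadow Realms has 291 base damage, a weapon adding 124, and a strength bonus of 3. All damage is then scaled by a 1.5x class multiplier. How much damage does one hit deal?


Sum base + weapon + str = 291 + 124 + 3 = 418
Multiply by 1.5:
418 * 1.5 = 627.0

627.0 damage


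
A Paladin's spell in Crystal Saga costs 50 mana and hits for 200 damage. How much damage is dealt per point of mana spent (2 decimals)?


Efficiency = damage / mana
= 200 / 50
= 4.00

4.00 dmg/mana


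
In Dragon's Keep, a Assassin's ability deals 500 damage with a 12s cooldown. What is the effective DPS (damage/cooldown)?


DPS = damage / cooldown
= 500 / 12
= 41.67

41.67 DPS


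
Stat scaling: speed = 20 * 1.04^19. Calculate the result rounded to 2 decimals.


value = base * growth^level
= 20 * 1.04^19
= 20 * 2.106849
= 42.14

42.14 speed


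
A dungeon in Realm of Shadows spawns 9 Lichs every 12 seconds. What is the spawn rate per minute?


Spawns per minute = count * (60 / interval)
= 9 * (60 / 12)
= 9 * 5.0
= 45.0

45.0 per minute


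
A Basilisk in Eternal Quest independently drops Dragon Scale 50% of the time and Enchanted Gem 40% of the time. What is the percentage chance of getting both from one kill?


For independent events, P(both) = P(A) * P(B)
= 50% * 40%
= 2000 / 100 %
= 20.0%

20.0%


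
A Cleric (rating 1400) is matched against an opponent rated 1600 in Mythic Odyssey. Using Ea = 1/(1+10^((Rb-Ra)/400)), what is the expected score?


Elo expected score: Ea = 1/(1 + 10^((Rb-Ra)/400))
Rb - Ra = 1600 - 1400 = 200
(Rb-Ra)/400 = 200/400 = 0.5
10^0.5 = 3.162278
Ea = 1/(1 + 3.162278) = 1/4.162278 = 0.2403

0.2403


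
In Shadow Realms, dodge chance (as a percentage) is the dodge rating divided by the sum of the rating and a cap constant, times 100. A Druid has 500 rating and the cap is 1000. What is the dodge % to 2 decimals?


dodge% = 500 / (500 + 1000) * 100
= 500 / 1500 * 100
= 0.333333 * 100
= 33.33%

33.33%


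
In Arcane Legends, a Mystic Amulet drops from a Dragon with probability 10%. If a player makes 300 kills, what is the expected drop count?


Expected drops = kills * (drop_rate / 100)
= 300 * (10 / 100)
= 300 * 0.1
= 30.0

30.0 drops


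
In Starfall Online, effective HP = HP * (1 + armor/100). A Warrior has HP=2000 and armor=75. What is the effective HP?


EHP = 2000 * (1 + 75/100)
= 2000 * (1 + 0.75)
= 2000 * 1.75
= 3500.0

3500.0 EHP


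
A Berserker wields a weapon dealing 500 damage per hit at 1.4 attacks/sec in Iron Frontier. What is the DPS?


DPS = damage * attack_speed
= 500 * 1.4
= 700.0

700.0 DPS


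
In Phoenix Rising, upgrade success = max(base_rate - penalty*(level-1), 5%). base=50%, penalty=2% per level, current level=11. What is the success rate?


raw_rate = 50 - 2 * (11 - 1)
= 50 - 2 * 10
= 50 - 20
= 30
Apply floor: max(30, 5) = 30%

30%


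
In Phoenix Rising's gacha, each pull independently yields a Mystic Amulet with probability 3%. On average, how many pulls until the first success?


Expected pulls for a geometric distribution = 1/p = 100 / rate%
= 100 / 3
= 33.33

33.33 pulls


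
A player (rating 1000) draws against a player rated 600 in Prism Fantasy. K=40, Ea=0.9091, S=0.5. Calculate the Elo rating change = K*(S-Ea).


Elo update: delta = K * (S - Ea), where S = 0.5 (draws)
S - Ea = 0.5 - 0.9091 = -0.4091
Rating change = 40 * -0.4091
= -16.36

-16.36 rating points


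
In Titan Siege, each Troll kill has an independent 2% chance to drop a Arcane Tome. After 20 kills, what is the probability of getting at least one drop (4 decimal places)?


P(at least one) = 1 - P(none) = 1 - (1-p)^n
p = 2/100 = 0.02
1 - p = 0.98
(1 - p)^20 = 0.98^20 = 0.667608
P(at least one) = 1 - 0.667608 = 0.3324

0.3324


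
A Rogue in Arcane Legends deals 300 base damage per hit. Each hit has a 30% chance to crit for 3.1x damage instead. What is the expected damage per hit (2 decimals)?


E[dmg] = base * (1 + crit_chance * (crit_mult - 1))
cc as decimal = 30/100 = 0.3
cm - 1 = 3.1 - 1 = 2.1
Bonus factor = 0.3 * 2.1 = 0.63
Total multiplier = 1 + 0.63 = 1.63
Expected damage = 300 * 1.63 = 489.00

489.00 damage


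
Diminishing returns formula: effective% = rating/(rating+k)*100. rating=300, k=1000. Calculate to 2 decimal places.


effective% = rating / (rating + k) * 100
= 300 / (300 + 1000) * 100
= 300 / 1300 * 100
= 0.230769 * 100
= 23.08%

23.08%


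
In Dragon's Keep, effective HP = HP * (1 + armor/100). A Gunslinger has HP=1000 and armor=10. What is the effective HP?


EHP = 1000 * (1 + 10/100)
= 1000 * (1 + 0.1)
= 1000 * 1.1
= 1100.0

1100.0 EHP


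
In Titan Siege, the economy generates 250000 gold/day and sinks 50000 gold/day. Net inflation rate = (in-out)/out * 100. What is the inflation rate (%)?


Net gold = 250000 - 50000 = 200000
Inflation rate = net / sunk * 100 = 200000 / 50000 * 100
= 4.0 * 100
= 400.00%

400.00%


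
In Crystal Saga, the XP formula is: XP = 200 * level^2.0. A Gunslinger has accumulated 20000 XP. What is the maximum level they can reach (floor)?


XP = 200 * level^2.0, so level = (XP / 200)^(1/2.0)
= (20000 / 200)^(1/2.0)
= 100.0^0.5
= 10.0
Floor: level = 10

level 10


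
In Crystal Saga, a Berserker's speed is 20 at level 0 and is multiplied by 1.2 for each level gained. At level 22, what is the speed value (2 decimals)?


value = base * growth^level
= 20 * 1.2^22
= 20 * 55.206144
= 1104.12

1104.12 speed


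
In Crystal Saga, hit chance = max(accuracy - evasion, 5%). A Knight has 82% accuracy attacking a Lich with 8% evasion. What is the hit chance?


accuracy - evasion = 82 - 8 = 74
Apply floor: max(74, 5) = 74
Hit chance = 74%

74%


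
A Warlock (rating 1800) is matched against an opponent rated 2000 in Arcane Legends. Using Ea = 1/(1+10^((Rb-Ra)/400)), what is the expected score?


Elo expected score: Ea = 1/(1 + 10^((Rb-Ra)/400))
Rb - Ra = 2000 - 1800 = 200
(Rb-Ra)/400 = 200/400 = 0.5
10^0.5 = 3.162278
Ea = 1/(1 + 3.162278) = 1/4.162278 = 0.2403

0.2403


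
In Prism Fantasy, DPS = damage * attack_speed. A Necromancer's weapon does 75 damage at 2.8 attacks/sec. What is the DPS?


DPS = damage * attack_speed
= 75 * 2.8
= 210.0

210.0 DPS


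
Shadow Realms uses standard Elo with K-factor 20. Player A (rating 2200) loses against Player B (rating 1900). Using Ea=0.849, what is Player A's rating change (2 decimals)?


Elo update: delta = K * (S - Ea), where S = 0 (loses)
S - Ea = 0 - 0.849 = -0.849
Rating change = 20 * -0.849
= -16.98

-16.98 rating points


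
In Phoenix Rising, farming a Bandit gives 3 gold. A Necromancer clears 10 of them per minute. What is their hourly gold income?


Gold per minute = 3 * 10 = 30
Gold per hour = 30 * 60 = 1800

1800 gold/hour


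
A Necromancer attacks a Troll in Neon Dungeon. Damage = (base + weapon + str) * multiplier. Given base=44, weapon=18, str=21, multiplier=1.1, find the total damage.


Sum base + weapon + str = 44 + 18 + 21 = 83
Multiply by 1.1:
83 * 1.1 = 91.3

91.3 damage


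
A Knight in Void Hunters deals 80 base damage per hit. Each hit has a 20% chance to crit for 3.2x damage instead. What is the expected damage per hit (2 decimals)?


E[dmg] = base * (1 + crit_chance * (crit_mult - 1))
cc as decimal = 20/100 = 0.2
cm - 1 = 3.2 - 1 = 2.2
Bonus factor = 0.2 * 2.2 = 0.44
Total multiplier = 1 + 0.44 = 1.44
Expected damage = 80 * 1.44 = 115.20

115.20 damage


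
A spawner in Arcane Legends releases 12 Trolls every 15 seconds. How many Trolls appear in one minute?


Spawns per minute = count * (60 / interval)
= 12 * (60 / 15)
= 12 * 4.0
= 48.0

48.0 per minute


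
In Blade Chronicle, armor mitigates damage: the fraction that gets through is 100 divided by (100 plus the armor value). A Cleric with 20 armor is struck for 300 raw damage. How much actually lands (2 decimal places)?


actual = 300 * 100 / (100 + 20)
= 300 * 100 / 120
= 30000 / 120
= 250.00

250.00 damage


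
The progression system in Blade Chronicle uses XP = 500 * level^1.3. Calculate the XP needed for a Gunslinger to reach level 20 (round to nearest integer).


XP = 500 * level^1.3
Substitute level = 20:
XP = 500 * 20^1.3
= 500 * 49.1291
= 24565

24565 XP


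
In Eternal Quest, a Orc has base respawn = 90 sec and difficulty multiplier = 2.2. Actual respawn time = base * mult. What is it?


Respawn time = base * multiplier
= 90 * 2.2
= 198.0 seconds

198.0 seconds


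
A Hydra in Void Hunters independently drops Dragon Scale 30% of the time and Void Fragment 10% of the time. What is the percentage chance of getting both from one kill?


For independent events, P(both) = P(A) * P(B)
= 30% * 10%
= 300 / 100 %
= 3.0%

3.0%


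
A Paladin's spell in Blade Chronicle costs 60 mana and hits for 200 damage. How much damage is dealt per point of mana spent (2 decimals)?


Efficiency = damage / mana
= 200 / 60
= 3.33

3.33 dmg/mana


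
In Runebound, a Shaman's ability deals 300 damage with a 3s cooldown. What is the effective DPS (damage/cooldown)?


DPS = damage / cooldown
= 300 / 3
= 100.00

100.00 DPS


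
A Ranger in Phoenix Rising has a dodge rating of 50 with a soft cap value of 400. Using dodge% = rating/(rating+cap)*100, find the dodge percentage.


dodge% = 50 / (50 + 400) * 100
= 50 / 450 * 100
= 0.111111 * 100
= 11.11%

11.11%


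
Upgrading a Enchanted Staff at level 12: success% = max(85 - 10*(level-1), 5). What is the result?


raw_rate = 85 - 10 * (12 - 1)
= 85 - 10 * 11
= 85 - 110
= -25
Apply floor: max(-25, 5) = 5%

5%


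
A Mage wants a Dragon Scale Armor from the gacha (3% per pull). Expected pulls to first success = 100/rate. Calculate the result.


Expected pulls for a geometric distribution = 1/p = 100 / rate%
= 100 / 3
= 33.33

33.33 pulls


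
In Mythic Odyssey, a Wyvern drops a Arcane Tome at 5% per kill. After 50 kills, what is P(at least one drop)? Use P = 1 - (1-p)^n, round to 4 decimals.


P(at least one) = 1 - P(none) = 1 - (1-p)^n
p = 5/100 = 0.05
1 - p = 0.95
(1 - p)^50 = 0.95^50 = 0.076945
P(at least one) = 1 - 0.076945 = 0.9231

0.9231


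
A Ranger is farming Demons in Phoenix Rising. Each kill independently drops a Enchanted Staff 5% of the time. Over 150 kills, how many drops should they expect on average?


Expected drops = kills * (drop_rate / 100)
= 150 * (5 / 100)
= 150 * 0.05
= 7.5

7.5 drops


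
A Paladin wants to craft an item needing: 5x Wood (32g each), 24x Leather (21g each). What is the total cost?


Cost breakdown:
  Wood: 5 * 32 = 160
  Leather: 24 * 21 = 504
Total = 160 + 504 = 664

664 gold


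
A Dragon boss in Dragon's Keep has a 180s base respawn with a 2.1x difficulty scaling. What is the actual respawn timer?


Respawn time = base * multiplier
= 180 * 2.1
= 378.0 seconds

378.0 seconds


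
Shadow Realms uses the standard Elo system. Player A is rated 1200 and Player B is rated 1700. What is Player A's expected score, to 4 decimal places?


Elo expected score: Ea = 1/(1 + 10^((Rb-Ra)/400))
Rb - Ra = 1700 - 1200 = 500
(Rb-Ra)/400 = 500/400 = 1.25
10^1.25 = 17.782794
Ea = 1/(1 + 17.782794) = 1/18.782794 = 0.0532

0.0532


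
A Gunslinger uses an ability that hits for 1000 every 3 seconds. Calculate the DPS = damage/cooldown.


DPS = damage / cooldown
= 1000 / 3
= 333.33

333.33 DPS


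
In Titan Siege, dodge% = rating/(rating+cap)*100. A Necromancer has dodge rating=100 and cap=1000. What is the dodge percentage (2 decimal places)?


dodge% = 100 / (100 + 1000) * 100
= 100 / 1100 * 100
= 0.090909 * 100
= 9.09%

9.09%


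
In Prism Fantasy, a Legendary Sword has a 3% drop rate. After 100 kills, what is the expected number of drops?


Expected drops = kills * (drop_rate / 100)
= 100 * (3 / 100)
= 100 * 0.03
= 3.0

3.0 drops


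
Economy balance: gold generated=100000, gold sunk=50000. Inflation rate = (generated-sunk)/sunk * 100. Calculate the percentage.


Net gold = 100000 - 50000 = 50000
Inflation rate = net / sunk * 100 = 50000 / 50000 * 100
= 1.0 * 100
= 100.00%

100.00%


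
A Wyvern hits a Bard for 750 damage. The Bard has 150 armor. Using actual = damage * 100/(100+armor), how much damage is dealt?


actual = 750 * 100 / (100 + 150)
= 750 * 100 / 250
= 75000 / 250
= 300.00

300.00 damage


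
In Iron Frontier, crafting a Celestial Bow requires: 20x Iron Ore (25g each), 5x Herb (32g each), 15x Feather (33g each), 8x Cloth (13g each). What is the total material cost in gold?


Cost breakdown:
  Iron Ore: 20 * 25 = 500
  Herb: 5 * 32 = 160
  Feather: 15 * 33 = 495
  Cloth: 8 * 13 = 104
Total = 500 + 160 + 495 + 104 = 1259

1259 gold


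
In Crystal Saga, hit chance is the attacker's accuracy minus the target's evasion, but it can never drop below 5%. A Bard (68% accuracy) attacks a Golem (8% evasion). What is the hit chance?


accuracy - evasion = 68 - 8 = 60
Apply floor: max(60, 5) = 60
Hit chance = 60%

60%


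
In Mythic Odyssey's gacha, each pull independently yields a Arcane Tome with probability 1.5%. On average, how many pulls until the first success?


Expected pulls for a geometric distribution = 1/p = 100 / rate%
= 100 / 1.5
= 66.67

66.67 pulls


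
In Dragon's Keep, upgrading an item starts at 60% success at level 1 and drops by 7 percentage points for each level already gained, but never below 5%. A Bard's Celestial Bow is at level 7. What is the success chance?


raw_rate = 60 - 7 * (7 - 1)
= 60 - 7 * 6
= 60 - 42
= 18
Apply floor: max(18, 5) = 18%

18%


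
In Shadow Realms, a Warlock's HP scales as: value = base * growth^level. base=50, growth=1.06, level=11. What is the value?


value = base * growth^level
= 50 * 1.06^11
= 50 * 1.898299
= 94.91

94.91 HP


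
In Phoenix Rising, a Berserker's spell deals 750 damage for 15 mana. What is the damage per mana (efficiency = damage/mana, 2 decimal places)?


Efficiency = damage / mana
= 750 / 15
= 50.00

50.00 dmg/mana


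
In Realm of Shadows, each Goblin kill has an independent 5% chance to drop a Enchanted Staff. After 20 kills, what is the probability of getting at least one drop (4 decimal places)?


P(at least one) = 1 - P(none) = 1 - (1-p)^n
p = 5/100 = 0.05
1 - p = 0.95
(1 - p)^20 = 0.95^20 = 0.358486
P(at least one) = 1 - 0.358486 = 0.6415

0.6415


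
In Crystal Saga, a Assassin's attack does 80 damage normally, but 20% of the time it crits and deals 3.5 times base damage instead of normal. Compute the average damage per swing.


E[dmg] = base * (1 + crit_chance * (crit_mult - 1))
cc as decimal = 20/100 = 0.2
cm - 1 = 3.5 - 1 = 2.5
Bonus factor = 0.2 * 2.5 = 0.5
Total multiplier = 1 + 0.5 = 1.5
Expected damage = 80 * 1.5 = 120.00

120.00 damage


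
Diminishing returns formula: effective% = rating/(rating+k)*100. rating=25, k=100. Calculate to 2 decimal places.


effective% = rating / (rating + k) * 100
= 25 / (25 + 100) * 100
= 25 / 125 * 100
= 0.2 * 100
= 20.00%

20.00%


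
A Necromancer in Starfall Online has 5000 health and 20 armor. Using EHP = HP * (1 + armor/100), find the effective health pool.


EHP = 5000 * (1 + 20/100)
= 5000 * (1 + 0.2)
= 5000 * 1.2
= 6000.0

6000.0 EHP


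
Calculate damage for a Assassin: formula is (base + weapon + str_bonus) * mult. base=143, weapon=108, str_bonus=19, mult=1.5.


Sum base + weapon + str = 143 + 108 + 19 = 270
Multiply by 1.5:
270 * 1.5 = 405.0

405.0 damage


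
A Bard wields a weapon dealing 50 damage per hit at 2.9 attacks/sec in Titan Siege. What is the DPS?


DPS = damage * attack_speed
= 50 * 2.9
= 145.0

145.0 DPS


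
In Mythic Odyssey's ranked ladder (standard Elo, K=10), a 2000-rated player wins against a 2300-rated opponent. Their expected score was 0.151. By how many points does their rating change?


Elo update: delta = K * (S - Ea), where S = 1 (wins)
S - Ea = 1 - 0.151 = 0.849
Rating change = 10 * 0.849
= 8.49

8.49 rating points


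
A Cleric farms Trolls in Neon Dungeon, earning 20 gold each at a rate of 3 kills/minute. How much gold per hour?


Gold per minute = 20 * 3 = 60
Gold per hour = 60 * 60 = 3600

3600 gold/hour


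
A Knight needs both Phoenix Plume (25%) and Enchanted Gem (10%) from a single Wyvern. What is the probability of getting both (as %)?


For independent events, P(both) = P(A) * P(B)
= 25% * 10%
= 250 / 100 %
= 2.5%

2.5%


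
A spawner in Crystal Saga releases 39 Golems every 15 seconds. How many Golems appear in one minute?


Spawns per minute = count * (60 / interval)
= 39 * (60 / 15)
= 39 * 4.0
= 156.0

156.0 per minute


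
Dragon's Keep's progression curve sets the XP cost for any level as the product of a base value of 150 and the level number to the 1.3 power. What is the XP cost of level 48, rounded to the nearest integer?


XP = 150 * level^1.3
Substitute level = 48:
XP = 150 * 48^1.3
= 150 * 153.3252
= 22999

22999 XP


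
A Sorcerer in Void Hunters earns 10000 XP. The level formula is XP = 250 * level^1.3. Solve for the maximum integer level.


XP = 250 * level^1.3, so level = (XP / 250)^(1/1.3)
= (10000 / 250)^(1/1.3)
= 40.0^0.7692
= 17.0747
Floor: level = 17

level 17


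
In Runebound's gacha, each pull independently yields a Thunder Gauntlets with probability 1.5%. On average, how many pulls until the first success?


Expected pulls for a geometric distribution = 1/p = 100 / rate%
= 100 / 1.5
= 66.67

66.67 pulls


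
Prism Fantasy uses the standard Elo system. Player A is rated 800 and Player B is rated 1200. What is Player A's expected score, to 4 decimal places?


Elo expected score: Ea = 1/(1 + 10^((Rb-Ra)/400))
Rb - Ra = 1200 - 800 = 400
(Rb-Ra)/400 = 400/400 = 1.0
10^1.0 = 10.0
Ea = 1/(1 + 10.0) = 1/11.0 = 0.0909

0.0909


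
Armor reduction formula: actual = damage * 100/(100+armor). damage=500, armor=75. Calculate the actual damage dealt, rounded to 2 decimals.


actual = 500 * 100 / (100 + 75)
= 500 * 100 / 175
= 50000 / 175
= 285.71

285.71 damage


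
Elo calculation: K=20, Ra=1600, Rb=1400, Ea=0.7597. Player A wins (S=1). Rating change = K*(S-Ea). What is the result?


Elo update: delta = K * (S - Ea), where S = 1 (wins)
S - Ea = 1 - 0.7597 = 0.2403
Rating change = 20 * 0.2403
= 4.81

4.81 rating points


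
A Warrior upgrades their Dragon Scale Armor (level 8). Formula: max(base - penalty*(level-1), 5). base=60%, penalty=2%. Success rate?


raw_rate = 60 - 2 * (8 - 1)
= 60 - 2 * 7
= 60 - 14
= 46
Apply floor: max(46, 5) = 46%

46%


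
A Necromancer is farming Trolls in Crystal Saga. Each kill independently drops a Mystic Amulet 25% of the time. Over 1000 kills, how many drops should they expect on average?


Expected drops = kills * (drop_rate / 100)
= 1000 * (25 / 100)
= 1000 * 0.25
= 250.0

250.0 drops


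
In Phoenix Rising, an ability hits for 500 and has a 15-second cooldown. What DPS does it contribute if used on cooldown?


DPS = damage / cooldown
= 500 / 15
= 33.33

33.33 DPS


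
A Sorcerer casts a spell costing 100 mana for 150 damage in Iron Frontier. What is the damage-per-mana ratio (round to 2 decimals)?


Efficiency = damage / mana
= 150 / 100
= 1.50

1.50 dmg/mana


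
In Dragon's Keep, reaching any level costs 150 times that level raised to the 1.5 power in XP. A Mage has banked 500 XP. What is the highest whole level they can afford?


XP = 150 * level^1.5, so level = (XP / 150)^(1/1.5)
= (500 / 150)^(1/1.5)
= 3.3333^0.6667
= 2.2314
Floor: level = 2

level 2


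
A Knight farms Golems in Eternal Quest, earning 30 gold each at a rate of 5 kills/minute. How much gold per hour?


Gold per minute = 30 * 5 = 150
Gold per hour = 150 * 60 = 9000

9000 gold/hour


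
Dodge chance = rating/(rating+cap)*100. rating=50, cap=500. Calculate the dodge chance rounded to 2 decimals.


dodge% = 50 / (50 + 500) * 100
= 50 / 550 * 100
= 0.090909 * 100
= 9.09%

9.09%


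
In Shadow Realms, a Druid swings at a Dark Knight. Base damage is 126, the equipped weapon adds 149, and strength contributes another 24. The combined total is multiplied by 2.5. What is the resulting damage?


Sum base + weapon + str = 126 + 149 + 24 = 299
Multiply by 2.5:
299 * 2.5 = 747.5

747.5 damage
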